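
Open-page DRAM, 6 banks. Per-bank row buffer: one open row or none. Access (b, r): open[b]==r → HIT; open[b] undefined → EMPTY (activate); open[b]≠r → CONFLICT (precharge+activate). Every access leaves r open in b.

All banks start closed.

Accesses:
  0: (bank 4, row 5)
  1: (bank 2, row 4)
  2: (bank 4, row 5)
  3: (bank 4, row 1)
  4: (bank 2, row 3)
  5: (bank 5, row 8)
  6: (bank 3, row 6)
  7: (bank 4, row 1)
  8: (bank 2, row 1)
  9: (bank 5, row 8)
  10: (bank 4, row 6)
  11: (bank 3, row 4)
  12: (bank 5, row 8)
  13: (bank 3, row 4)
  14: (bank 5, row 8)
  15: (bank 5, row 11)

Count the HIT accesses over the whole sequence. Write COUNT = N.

0: bank 4 row 5 — prev None → EMPTY
1: bank 2 row 4 — prev None → EMPTY
2: bank 4 row 5 — prev 5 → HIT
3: bank 4 row 1 — prev 5 → CONFLICT
4: bank 2 row 3 — prev 4 → CONFLICT
5: bank 5 row 8 — prev None → EMPTY
6: bank 3 row 6 — prev None → EMPTY
7: bank 4 row 1 — prev 1 → HIT
8: bank 2 row 1 — prev 3 → CONFLICT
9: bank 5 row 8 — prev 8 → HIT
10: bank 4 row 6 — prev 1 → CONFLICT
11: bank 3 row 4 — prev 6 → CONFLICT
12: bank 5 row 8 — prev 8 → HIT
13: bank 3 row 4 — prev 4 → HIT
14: bank 5 row 8 — prev 8 → HIT
15: bank 5 row 11 — prev 8 → CONFLICT

COUNT = 6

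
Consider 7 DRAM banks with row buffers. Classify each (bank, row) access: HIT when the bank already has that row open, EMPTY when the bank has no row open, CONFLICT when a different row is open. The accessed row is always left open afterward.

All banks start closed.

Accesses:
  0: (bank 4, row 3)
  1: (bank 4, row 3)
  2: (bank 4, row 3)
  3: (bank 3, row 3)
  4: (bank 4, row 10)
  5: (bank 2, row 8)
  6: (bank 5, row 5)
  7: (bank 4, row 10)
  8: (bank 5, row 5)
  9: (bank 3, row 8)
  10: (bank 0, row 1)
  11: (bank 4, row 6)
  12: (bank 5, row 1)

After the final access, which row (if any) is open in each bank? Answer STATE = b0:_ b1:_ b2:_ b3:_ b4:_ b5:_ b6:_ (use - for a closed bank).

step 0: bank4 None->3 [EMPTY]
step 1: bank4 3->3 [HIT]
step 2: bank4 3->3 [HIT]
step 3: bank3 None->3 [EMPTY]
step 4: bank4 3->10 [CONFLICT]
step 5: bank2 None->8 [EMPTY]
step 6: bank5 None->5 [EMPTY]
step 7: bank4 10->10 [HIT]
step 8: bank5 5->5 [HIT]
step 9: bank3 3->8 [CONFLICT]
step 10: bank0 None->1 [EMPTY]
step 11: bank4 10->6 [CONFLICT]
step 12: bank5 5->1 [CONFLICT]

STATE = b0:1 b1:- b2:8 b3:8 b4:6 b5:1 b6:-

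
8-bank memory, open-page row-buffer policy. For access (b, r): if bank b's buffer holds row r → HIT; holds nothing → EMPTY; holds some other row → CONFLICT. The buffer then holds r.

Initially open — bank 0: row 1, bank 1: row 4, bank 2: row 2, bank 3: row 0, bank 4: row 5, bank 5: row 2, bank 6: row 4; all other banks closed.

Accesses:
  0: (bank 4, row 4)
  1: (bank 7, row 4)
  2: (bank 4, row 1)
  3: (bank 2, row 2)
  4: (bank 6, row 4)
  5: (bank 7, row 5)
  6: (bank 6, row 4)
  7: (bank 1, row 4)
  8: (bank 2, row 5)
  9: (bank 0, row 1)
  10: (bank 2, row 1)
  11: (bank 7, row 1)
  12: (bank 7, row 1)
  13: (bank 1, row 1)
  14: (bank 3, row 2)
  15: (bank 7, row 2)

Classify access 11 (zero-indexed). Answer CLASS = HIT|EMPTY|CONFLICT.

CLASS = CONFLICT

0: bank 4 row 4 — prev 5 → CONFLICT
1: bank 7 row 4 — prev None → EMPTY
2: bank 4 row 1 — prev 4 → CONFLICT
3: bank 2 row 2 — prev 2 → HIT
4: bank 6 row 4 — prev 4 → HIT
5: bank 7 row 5 — prev 4 → CONFLICT
6: bank 6 row 4 — prev 4 → HIT
7: bank 1 row 4 — prev 4 → HIT
8: bank 2 row 5 — prev 2 → CONFLICT
9: bank 0 row 1 — prev 1 → HIT
10: bank 2 row 1 — prev 5 → CONFLICT
11: bank 7 row 1 — prev 5 → CONFLICT
12: bank 7 row 1 — prev 1 → HIT
13: bank 1 row 1 — prev 4 → CONFLICT
14: bank 3 row 2 — prev 0 → CONFLICT
15: bank 7 row 2 — prev 1 → CONFLICT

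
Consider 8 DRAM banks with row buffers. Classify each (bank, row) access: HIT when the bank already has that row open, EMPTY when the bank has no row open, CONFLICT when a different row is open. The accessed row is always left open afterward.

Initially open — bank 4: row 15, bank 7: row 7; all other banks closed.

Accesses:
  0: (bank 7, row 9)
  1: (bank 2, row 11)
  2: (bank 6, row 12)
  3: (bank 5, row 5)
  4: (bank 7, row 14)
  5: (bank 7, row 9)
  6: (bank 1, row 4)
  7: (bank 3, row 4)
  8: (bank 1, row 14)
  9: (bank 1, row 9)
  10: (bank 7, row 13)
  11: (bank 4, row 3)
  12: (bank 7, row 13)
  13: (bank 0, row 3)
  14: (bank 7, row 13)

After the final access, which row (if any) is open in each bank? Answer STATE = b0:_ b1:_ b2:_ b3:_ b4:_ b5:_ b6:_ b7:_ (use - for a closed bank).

0: bank 7 row 9 — prev 7 → CONFLICT
1: bank 2 row 11 — prev None → EMPTY
2: bank 6 row 12 — prev None → EMPTY
3: bank 5 row 5 — prev None → EMPTY
4: bank 7 row 14 — prev 9 → CONFLICT
5: bank 7 row 9 — prev 14 → CONFLICT
6: bank 1 row 4 — prev None → EMPTY
7: bank 3 row 4 — prev None → EMPTY
8: bank 1 row 14 — prev 4 → CONFLICT
9: bank 1 row 9 — prev 14 → CONFLICT
10: bank 7 row 13 — prev 9 → CONFLICT
11: bank 4 row 3 — prev 15 → CONFLICT
12: bank 7 row 13 — prev 13 → HIT
13: bank 0 row 3 — prev None → EMPTY
14: bank 7 row 13 — prev 13 → HIT

STATE = b0:3 b1:9 b2:11 b3:4 b4:3 b5:5 b6:12 b7:13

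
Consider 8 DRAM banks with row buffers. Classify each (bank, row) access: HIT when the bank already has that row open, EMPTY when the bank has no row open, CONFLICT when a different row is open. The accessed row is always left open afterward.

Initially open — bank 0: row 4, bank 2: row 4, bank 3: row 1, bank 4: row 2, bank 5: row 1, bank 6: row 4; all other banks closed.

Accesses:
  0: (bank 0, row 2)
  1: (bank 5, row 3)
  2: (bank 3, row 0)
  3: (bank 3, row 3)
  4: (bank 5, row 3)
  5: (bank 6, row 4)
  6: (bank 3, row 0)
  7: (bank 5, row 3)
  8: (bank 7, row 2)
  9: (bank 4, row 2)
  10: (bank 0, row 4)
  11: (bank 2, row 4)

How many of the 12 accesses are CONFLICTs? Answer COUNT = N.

step 0: bank0 4->2 [CONFLICT]
step 1: bank5 1->3 [CONFLICT]
step 2: bank3 1->0 [CONFLICT]
step 3: bank3 0->3 [CONFLICT]
step 4: bank5 3->3 [HIT]
step 5: bank6 4->4 [HIT]
step 6: bank3 3->0 [CONFLICT]
step 7: bank5 3->3 [HIT]
step 8: bank7 None->2 [EMPTY]
step 9: bank4 2->2 [HIT]
step 10: bank0 2->4 [CONFLICT]
step 11: bank2 4->4 [HIT]

COUNT = 6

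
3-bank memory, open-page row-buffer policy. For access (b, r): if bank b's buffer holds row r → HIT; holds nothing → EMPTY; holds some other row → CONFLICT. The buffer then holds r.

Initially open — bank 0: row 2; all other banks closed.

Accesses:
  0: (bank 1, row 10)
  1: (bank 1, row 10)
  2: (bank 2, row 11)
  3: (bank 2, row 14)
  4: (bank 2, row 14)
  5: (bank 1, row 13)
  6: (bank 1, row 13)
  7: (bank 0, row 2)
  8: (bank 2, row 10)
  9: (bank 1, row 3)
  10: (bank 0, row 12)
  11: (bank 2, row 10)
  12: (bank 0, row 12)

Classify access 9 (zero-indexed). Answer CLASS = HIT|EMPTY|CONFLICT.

CLASS = CONFLICT

step 0: bank1 None->10 [EMPTY]
step 1: bank1 10->10 [HIT]
step 2: bank2 None->11 [EMPTY]
step 3: bank2 11->14 [CONFLICT]
step 4: bank2 14->14 [HIT]
step 5: bank1 10->13 [CONFLICT]
step 6: bank1 13->13 [HIT]
step 7: bank0 2->2 [HIT]
step 8: bank2 14->10 [CONFLICT]
step 9: bank1 13->3 [CONFLICT]
step 10: bank0 2->12 [CONFLICT]
step 11: bank2 10->10 [HIT]
step 12: bank0 12->12 [HIT]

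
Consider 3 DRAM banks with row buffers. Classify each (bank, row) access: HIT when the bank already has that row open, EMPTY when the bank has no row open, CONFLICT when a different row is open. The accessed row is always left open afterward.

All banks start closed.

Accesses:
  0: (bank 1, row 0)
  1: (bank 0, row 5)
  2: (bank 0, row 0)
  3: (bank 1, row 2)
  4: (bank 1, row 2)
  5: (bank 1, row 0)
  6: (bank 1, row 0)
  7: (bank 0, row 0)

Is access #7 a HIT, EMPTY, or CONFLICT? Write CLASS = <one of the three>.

CLASS = HIT

0: bank 1 row 0 — prev None → EMPTY
1: bank 0 row 5 — prev None → EMPTY
2: bank 0 row 0 — prev 5 → CONFLICT
3: bank 1 row 2 — prev 0 → CONFLICT
4: bank 1 row 2 — prev 2 → HIT
5: bank 1 row 0 — prev 2 → CONFLICT
6: bank 1 row 0 — prev 0 → HIT
7: bank 0 row 0 — prev 0 → HIT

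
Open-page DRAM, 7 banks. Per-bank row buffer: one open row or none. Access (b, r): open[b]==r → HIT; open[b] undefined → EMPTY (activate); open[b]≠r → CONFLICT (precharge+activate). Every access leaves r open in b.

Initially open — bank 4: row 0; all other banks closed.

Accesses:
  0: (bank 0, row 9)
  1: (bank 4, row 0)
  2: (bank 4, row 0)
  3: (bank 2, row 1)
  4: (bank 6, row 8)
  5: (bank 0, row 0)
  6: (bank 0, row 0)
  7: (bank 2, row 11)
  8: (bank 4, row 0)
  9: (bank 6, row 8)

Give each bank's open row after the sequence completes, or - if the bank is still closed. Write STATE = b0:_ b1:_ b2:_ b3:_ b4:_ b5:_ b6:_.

STATE = b0:0 b1:- b2:11 b3:- b4:0 b5:- b6:8

0: bank 0 row 9 — prev None → EMPTY
1: bank 4 row 0 — prev 0 → HIT
2: bank 4 row 0 — prev 0 → HIT
3: bank 2 row 1 — prev None → EMPTY
4: bank 6 row 8 — prev None → EMPTY
5: bank 0 row 0 — prev 9 → CONFLICT
6: bank 0 row 0 — prev 0 → HIT
7: bank 2 row 11 — prev 1 → CONFLICT
8: bank 4 row 0 — prev 0 → HIT
9: bank 6 row 8 — prev 8 → HIT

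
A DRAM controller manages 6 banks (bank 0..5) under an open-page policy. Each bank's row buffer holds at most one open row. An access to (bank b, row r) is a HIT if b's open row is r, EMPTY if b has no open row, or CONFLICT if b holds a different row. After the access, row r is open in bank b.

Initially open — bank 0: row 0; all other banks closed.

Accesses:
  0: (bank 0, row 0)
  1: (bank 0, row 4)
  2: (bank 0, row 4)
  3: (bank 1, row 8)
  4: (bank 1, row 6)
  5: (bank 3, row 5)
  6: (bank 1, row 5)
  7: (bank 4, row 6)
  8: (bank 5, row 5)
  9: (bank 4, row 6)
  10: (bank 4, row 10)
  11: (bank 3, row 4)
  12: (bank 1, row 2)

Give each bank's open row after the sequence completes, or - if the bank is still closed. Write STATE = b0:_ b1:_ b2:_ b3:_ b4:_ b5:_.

STATE = b0:4 b1:2 b2:- b3:4 b4:10 b5:5

step 0: bank0 0->0 [HIT]
step 1: bank0 0->4 [CONFLICT]
step 2: bank0 4->4 [HIT]
step 3: bank1 None->8 [EMPTY]
step 4: bank1 8->6 [CONFLICT]
step 5: bank3 None->5 [EMPTY]
step 6: bank1 6->5 [CONFLICT]
step 7: bank4 None->6 [EMPTY]
step 8: bank5 None->5 [EMPTY]
step 9: bank4 6->6 [HIT]
step 10: bank4 6->10 [CONFLICT]
step 11: bank3 5->4 [CONFLICT]
step 12: bank1 5->2 [CONFLICT]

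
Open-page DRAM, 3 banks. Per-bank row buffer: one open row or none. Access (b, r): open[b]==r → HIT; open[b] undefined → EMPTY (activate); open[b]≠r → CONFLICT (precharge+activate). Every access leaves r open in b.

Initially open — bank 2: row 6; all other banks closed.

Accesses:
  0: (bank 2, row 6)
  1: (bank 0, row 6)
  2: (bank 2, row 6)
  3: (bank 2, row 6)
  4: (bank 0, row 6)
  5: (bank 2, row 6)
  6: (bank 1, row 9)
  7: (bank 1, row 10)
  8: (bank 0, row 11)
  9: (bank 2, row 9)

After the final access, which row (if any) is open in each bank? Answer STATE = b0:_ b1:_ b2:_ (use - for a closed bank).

STATE = b0:11 b1:10 b2:9

  [0] b2 r6: had r6 ⇒ H
  [1] b0 r6: no row ⇒ E
  [2] b2 r6: had r6 ⇒ H
  [3] b2 r6: had r6 ⇒ H
  [4] b0 r6: had r6 ⇒ H
  [5] b2 r6: had r6 ⇒ H
  [6] b1 r9: no row ⇒ E
  [7] b1 r10: had r9 ⇒ C
  [8] b0 r11: had r6 ⇒ C
  [9] b2 r9: had r6 ⇒ C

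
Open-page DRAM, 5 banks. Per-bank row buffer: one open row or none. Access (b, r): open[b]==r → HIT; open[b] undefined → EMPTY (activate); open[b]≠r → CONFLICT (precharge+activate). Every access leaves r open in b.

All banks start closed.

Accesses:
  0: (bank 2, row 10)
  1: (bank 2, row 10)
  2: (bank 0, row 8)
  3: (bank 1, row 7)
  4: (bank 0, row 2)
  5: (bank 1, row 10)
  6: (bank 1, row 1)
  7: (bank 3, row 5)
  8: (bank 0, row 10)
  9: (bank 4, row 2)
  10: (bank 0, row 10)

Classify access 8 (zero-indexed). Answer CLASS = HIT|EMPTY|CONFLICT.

  [0] b2 r10: no row ⇒ E
  [1] b2 r10: had r10 ⇒ H
  [2] b0 r8: no row ⇒ E
  [3] b1 r7: no row ⇒ E
  [4] b0 r2: had r8 ⇒ C
  [5] b1 r10: had r7 ⇒ C
  [6] b1 r1: had r10 ⇒ C
  [7] b3 r5: no row ⇒ E
  [8] b0 r10: had r2 ⇒ C
  [9] b4 r2: no row ⇒ E
  [10] b0 r10: had r10 ⇒ H

CLASS = CONFLICT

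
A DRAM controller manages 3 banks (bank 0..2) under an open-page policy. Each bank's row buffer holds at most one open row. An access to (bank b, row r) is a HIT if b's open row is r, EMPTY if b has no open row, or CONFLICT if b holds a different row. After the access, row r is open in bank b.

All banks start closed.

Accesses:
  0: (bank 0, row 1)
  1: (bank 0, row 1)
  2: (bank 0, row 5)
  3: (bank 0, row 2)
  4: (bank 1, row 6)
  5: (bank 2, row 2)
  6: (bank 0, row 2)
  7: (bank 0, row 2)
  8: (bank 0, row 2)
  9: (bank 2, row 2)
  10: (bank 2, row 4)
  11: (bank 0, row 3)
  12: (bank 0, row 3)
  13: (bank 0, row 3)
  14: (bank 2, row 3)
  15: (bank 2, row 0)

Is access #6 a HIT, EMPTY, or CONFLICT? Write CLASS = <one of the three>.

  [0] b0 r1: no row ⇒ E
  [1] b0 r1: had r1 ⇒ H
  [2] b0 r5: had r1 ⇒ C
  [3] b0 r2: had r5 ⇒ C
  [4] b1 r6: no row ⇒ E
  [5] b2 r2: no row ⇒ E
  [6] b0 r2: had r2 ⇒ H
  [7] b0 r2: had r2 ⇒ H
  [8] b0 r2: had r2 ⇒ H
  [9] b2 r2: had r2 ⇒ H
  [10] b2 r4: had r2 ⇒ C
  [11] b0 r3: had r2 ⇒ C
  [12] b0 r3: had r3 ⇒ H
  [13] b0 r3: had r3 ⇒ H
  [14] b2 r3: had r4 ⇒ C
  [15] b2 r0: had r3 ⇒ C

CLASS = HIT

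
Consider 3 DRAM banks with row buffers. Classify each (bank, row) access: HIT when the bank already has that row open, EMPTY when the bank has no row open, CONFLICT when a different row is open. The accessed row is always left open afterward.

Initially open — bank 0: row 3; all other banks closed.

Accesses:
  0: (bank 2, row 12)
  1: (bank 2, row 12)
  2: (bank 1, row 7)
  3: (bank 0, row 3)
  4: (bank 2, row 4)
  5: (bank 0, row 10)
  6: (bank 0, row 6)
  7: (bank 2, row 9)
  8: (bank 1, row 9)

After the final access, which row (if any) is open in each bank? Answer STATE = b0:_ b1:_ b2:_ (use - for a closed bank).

#0 (2,12) E
#1 (2,12) H  (was 12)
#2 (1,7) E
#3 (0,3) H  (was 3)
#4 (2,4) C  (was 12)
#5 (0,10) C  (was 3)
#6 (0,6) C  (was 10)
#7 (2,9) C  (was 4)
#8 (1,9) C  (was 7)

STATE = b0:6 b1:9 b2:9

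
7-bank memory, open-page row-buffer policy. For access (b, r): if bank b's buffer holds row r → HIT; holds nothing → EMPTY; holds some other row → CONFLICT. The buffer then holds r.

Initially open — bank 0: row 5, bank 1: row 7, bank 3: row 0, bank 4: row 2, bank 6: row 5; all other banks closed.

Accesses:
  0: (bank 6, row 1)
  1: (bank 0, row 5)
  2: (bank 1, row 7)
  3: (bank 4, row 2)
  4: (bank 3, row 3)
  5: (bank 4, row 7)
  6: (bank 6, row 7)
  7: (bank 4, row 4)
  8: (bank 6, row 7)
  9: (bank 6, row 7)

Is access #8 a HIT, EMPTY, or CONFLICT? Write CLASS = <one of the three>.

CLASS = HIT

step 0: bank6 5->1 [CONFLICT]
step 1: bank0 5->5 [HIT]
step 2: bank1 7->7 [HIT]
step 3: bank4 2->2 [HIT]
step 4: bank3 0->3 [CONFLICT]
step 5: bank4 2->7 [CONFLICT]
step 6: bank6 1->7 [CONFLICT]
step 7: bank4 7->4 [CONFLICT]
step 8: bank6 7->7 [HIT]
step 9: bank6 7->7 [HIT]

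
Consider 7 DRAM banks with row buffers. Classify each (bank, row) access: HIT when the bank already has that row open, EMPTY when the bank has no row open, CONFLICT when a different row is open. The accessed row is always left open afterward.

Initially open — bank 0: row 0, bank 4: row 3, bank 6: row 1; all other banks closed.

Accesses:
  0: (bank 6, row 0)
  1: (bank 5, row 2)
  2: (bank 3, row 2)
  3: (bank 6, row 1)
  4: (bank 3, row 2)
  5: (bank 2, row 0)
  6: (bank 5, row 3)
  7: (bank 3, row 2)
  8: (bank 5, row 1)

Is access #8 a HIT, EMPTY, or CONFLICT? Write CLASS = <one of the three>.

0: bank 6 row 0 — prev 1 → CONFLICT
1: bank 5 row 2 — prev None → EMPTY
2: bank 3 row 2 — prev None → EMPTY
3: bank 6 row 1 — prev 0 → CONFLICT
4: bank 3 row 2 — prev 2 → HIT
5: bank 2 row 0 — prev None → EMPTY
6: bank 5 row 3 — prev 2 → CONFLICT
7: bank 3 row 2 — prev 2 → HIT
8: bank 5 row 1 — prev 3 → CONFLICT

CLASS = CONFLICT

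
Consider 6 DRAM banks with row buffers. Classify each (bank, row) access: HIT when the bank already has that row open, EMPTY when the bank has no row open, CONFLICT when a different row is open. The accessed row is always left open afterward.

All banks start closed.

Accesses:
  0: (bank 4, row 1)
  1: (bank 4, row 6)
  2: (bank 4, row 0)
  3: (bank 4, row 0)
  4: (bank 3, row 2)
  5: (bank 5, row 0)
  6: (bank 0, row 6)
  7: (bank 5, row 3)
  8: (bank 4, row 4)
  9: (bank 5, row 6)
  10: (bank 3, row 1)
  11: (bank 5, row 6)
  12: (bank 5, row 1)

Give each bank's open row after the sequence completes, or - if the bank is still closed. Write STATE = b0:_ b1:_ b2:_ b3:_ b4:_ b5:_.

step 0: bank4 None->1 [EMPTY]
step 1: bank4 1->6 [CONFLICT]
step 2: bank4 6->0 [CONFLICT]
step 3: bank4 0->0 [HIT]
step 4: bank3 None->2 [EMPTY]
step 5: bank5 None->0 [EMPTY]
step 6: bank0 None->6 [EMPTY]
step 7: bank5 0->3 [CONFLICT]
step 8: bank4 0->4 [CONFLICT]
step 9: bank5 3->6 [CONFLICT]
step 10: bank3 2->1 [CONFLICT]
step 11: bank5 6->6 [HIT]
step 12: bank5 6->1 [CONFLICT]

STATE = b0:6 b1:- b2:- b3:1 b4:4 b5:1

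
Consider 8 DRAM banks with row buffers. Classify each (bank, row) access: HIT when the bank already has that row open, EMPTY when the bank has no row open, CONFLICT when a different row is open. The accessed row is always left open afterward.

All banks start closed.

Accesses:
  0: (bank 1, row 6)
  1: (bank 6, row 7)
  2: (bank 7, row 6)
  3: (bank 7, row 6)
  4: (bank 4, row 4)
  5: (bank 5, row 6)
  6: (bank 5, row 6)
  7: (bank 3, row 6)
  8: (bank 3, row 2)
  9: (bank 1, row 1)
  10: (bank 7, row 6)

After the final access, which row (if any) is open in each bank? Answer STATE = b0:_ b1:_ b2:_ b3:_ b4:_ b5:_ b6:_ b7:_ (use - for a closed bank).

STATE = b0:- b1:1 b2:- b3:2 b4:4 b5:6 b6:7 b7:6

step 0: bank1 None->6 [EMPTY]
step 1: bank6 None->7 [EMPTY]
step 2: bank7 None->6 [EMPTY]
step 3: bank7 6->6 [HIT]
step 4: bank4 None->4 [EMPTY]
step 5: bank5 None->6 [EMPTY]
step 6: bank5 6->6 [HIT]
step 7: bank3 None->6 [EMPTY]
step 8: bank3 6->2 [CONFLICT]
step 9: bank1 6->1 [CONFLICT]
step 10: bank7 6->6 [HIT]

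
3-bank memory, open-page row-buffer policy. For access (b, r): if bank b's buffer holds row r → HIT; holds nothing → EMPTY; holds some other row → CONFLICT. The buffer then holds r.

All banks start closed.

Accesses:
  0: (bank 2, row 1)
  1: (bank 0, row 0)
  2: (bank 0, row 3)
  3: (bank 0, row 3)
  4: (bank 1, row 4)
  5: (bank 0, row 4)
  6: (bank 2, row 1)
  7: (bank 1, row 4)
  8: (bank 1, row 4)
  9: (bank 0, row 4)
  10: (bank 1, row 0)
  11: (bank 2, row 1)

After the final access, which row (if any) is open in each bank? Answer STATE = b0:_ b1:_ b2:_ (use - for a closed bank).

  [0] b2 r1: no row ⇒ E
  [1] b0 r0: no row ⇒ E
  [2] b0 r3: had r0 ⇒ C
  [3] b0 r3: had r3 ⇒ H
  [4] b1 r4: no row ⇒ E
  [5] b0 r4: had r3 ⇒ C
  [6] b2 r1: had r1 ⇒ H
  [7] b1 r4: had r4 ⇒ H
  [8] b1 r4: had r4 ⇒ H
  [9] b0 r4: had r4 ⇒ H
  [10] b1 r0: had r4 ⇒ C
  [11] b2 r1: had r1 ⇒ H

STATE = b0:4 b1:0 b2:1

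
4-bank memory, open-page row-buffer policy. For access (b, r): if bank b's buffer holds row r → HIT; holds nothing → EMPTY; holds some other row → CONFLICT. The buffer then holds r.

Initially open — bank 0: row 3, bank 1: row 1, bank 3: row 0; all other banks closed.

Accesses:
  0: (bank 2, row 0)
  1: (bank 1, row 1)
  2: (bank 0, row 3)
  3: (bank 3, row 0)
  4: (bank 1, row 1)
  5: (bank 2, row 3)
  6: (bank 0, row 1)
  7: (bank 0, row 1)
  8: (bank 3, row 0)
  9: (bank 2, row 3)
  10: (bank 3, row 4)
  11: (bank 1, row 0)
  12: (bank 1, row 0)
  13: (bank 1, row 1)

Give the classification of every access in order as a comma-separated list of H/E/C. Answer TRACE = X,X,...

TRACE = E,H,H,H,H,C,C,H,H,H,C,C,H,C

0: bank 2 row 0 — prev None → EMPTY
1: bank 1 row 1 — prev 1 → HIT
2: bank 0 row 3 — prev 3 → HIT
3: bank 3 row 0 — prev 0 → HIT
4: bank 1 row 1 — prev 1 → HIT
5: bank 2 row 3 — prev 0 → CONFLICT
6: bank 0 row 1 — prev 3 → CONFLICT
7: bank 0 row 1 — prev 1 → HIT
8: bank 3 row 0 — prev 0 → HIT
9: bank 2 row 3 — prev 3 → HIT
10: bank 3 row 4 — prev 0 → CONFLICT
11: bank 1 row 0 — prev 1 → CONFLICT
12: bank 1 row 0 — prev 0 → HIT
13: bank 1 row 1 — prev 0 → CONFLICT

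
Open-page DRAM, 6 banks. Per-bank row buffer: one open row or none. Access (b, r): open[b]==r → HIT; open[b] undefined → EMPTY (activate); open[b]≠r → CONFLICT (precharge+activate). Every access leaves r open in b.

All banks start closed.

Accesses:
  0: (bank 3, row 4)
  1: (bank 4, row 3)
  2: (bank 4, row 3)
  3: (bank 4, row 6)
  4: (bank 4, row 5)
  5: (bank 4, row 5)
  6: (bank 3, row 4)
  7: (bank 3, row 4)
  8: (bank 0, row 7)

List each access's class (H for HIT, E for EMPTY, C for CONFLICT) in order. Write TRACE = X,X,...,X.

#0 (3,4) E
#1 (4,3) E
#2 (4,3) H  (was 3)
#3 (4,6) C  (was 3)
#4 (4,5) C  (was 6)
#5 (4,5) H  (was 5)
#6 (3,4) H  (was 4)
#7 (3,4) H  (was 4)
#8 (0,7) E

TRACE = E,E,H,C,C,H,H,H,E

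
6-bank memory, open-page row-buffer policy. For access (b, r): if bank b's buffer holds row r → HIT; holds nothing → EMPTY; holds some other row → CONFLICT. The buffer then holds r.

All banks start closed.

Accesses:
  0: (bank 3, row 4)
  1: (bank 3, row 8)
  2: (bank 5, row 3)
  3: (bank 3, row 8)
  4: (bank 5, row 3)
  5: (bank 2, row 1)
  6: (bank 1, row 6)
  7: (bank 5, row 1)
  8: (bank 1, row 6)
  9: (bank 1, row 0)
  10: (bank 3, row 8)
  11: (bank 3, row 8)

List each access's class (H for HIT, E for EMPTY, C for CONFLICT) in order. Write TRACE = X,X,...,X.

TRACE = E,C,E,H,H,E,E,C,H,C,H,H

step 0: bank3 None->4 [EMPTY]
step 1: bank3 4->8 [CONFLICT]
step 2: bank5 None->3 [EMPTY]
step 3: bank3 8->8 [HIT]
step 4: bank5 3->3 [HIT]
step 5: bank2 None->1 [EMPTY]
step 6: bank1 None->6 [EMPTY]
step 7: bank5 3->1 [CONFLICT]
step 8: bank1 6->6 [HIT]
step 9: bank1 6->0 [CONFLICT]
step 10: bank3 8->8 [HIT]
step 11: bank3 8->8 [HIT]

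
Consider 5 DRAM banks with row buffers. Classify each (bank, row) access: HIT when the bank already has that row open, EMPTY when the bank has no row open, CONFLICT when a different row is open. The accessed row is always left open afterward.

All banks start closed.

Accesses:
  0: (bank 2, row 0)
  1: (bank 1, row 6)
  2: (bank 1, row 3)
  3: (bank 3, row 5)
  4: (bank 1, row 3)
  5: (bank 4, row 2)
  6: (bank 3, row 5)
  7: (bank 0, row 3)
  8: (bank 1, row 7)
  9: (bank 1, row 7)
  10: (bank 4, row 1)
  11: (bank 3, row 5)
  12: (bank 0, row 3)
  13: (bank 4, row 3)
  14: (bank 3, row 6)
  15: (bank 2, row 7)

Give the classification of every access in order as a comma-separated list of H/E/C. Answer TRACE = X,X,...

TRACE = E,E,C,E,H,E,H,E,C,H,C,H,H,C,C,C

#0 (2,0) E
#1 (1,6) E
#2 (1,3) C  (was 6)
#3 (3,5) E
#4 (1,3) H  (was 3)
#5 (4,2) E
#6 (3,5) H  (was 5)
#7 (0,3) E
#8 (1,7) C  (was 3)
#9 (1,7) H  (was 7)
#10 (4,1) C  (was 2)
#11 (3,5) H  (was 5)
#12 (0,3) H  (was 3)
#13 (4,3) C  (was 1)
#14 (3,6) C  (was 5)
#15 (2,7) C  (was 0)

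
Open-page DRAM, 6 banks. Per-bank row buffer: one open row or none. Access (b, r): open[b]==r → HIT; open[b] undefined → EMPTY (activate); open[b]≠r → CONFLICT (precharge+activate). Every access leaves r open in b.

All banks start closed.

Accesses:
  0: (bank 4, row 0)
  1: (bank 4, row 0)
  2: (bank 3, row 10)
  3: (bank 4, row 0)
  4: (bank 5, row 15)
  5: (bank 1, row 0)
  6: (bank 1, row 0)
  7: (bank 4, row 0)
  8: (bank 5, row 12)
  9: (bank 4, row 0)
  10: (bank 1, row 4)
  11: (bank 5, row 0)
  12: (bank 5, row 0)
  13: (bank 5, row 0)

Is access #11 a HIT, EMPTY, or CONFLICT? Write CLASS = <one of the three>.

CLASS = CONFLICT

step 0: bank4 None->0 [EMPTY]
step 1: bank4 0->0 [HIT]
step 2: bank3 None->10 [EMPTY]
step 3: bank4 0->0 [HIT]
step 4: bank5 None->15 [EMPTY]
step 5: bank1 None->0 [EMPTY]
step 6: bank1 0->0 [HIT]
step 7: bank4 0->0 [HIT]
step 8: bank5 15->12 [CONFLICT]
step 9: bank4 0->0 [HIT]
step 10: bank1 0->4 [CONFLICT]
step 11: bank5 12->0 [CONFLICT]
step 12: bank5 0->0 [HIT]
step 13: bank5 0->0 [HIT]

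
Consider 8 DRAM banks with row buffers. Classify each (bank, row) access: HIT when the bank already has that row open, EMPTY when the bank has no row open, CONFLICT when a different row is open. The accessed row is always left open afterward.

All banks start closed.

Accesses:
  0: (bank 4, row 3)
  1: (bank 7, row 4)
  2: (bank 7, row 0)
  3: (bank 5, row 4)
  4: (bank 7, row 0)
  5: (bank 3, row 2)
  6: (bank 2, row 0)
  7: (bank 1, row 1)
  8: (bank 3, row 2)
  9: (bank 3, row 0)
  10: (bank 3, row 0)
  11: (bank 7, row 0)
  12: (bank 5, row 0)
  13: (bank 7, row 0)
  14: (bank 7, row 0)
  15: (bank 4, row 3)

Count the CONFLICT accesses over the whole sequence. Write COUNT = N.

step 0: bank4 None->3 [EMPTY]
step 1: bank7 None->4 [EMPTY]
step 2: bank7 4->0 [CONFLICT]
step 3: bank5 None->4 [EMPTY]
step 4: bank7 0->0 [HIT]
step 5: bank3 None->2 [EMPTY]
step 6: bank2 None->0 [EMPTY]
step 7: bank1 None->1 [EMPTY]
step 8: bank3 2->2 [HIT]
step 9: bank3 2->0 [CONFLICT]
step 10: bank3 0->0 [HIT]
step 11: bank7 0->0 [HIT]
step 12: bank5 4->0 [CONFLICT]
step 13: bank7 0->0 [HIT]
step 14: bank7 0->0 [HIT]
step 15: bank4 3->3 [HIT]

COUNT = 3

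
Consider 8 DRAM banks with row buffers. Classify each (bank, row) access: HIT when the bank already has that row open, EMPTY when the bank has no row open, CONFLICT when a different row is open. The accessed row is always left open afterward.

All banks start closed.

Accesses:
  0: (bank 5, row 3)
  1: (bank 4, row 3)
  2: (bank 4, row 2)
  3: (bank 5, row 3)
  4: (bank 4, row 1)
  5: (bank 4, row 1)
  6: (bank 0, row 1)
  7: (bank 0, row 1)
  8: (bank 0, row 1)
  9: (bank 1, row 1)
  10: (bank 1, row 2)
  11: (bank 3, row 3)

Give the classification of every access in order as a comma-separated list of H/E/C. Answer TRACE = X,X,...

#0 (5,3) E
#1 (4,3) E
#2 (4,2) C  (was 3)
#3 (5,3) H  (was 3)
#4 (4,1) C  (was 2)
#5 (4,1) H  (was 1)
#6 (0,1) E
#7 (0,1) H  (was 1)
#8 (0,1) H  (was 1)
#9 (1,1) E
#10 (1,2) C  (was 1)
#11 (3,3) E

TRACE = E,E,C,H,C,H,E,H,H,E,C,E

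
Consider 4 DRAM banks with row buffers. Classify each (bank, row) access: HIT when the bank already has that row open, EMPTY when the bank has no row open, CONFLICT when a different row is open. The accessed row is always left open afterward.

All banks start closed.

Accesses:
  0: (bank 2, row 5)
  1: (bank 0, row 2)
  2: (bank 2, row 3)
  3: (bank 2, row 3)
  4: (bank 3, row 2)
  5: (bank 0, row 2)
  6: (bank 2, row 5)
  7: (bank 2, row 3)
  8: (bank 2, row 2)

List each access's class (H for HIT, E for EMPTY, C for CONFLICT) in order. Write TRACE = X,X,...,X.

TRACE = E,E,C,H,E,H,C,C,C

0: bank 2 row 5 — prev None → EMPTY
1: bank 0 row 2 — prev None → EMPTY
2: bank 2 row 3 — prev 5 → CONFLICT
3: bank 2 row 3 — prev 3 → HIT
4: bank 3 row 2 — prev None → EMPTY
5: bank 0 row 2 — prev 2 → HIT
6: bank 2 row 5 — prev 3 → CONFLICT
7: bank 2 row 3 — prev 5 → CONFLICT
8: bank 2 row 2 — prev 3 → CONFLICT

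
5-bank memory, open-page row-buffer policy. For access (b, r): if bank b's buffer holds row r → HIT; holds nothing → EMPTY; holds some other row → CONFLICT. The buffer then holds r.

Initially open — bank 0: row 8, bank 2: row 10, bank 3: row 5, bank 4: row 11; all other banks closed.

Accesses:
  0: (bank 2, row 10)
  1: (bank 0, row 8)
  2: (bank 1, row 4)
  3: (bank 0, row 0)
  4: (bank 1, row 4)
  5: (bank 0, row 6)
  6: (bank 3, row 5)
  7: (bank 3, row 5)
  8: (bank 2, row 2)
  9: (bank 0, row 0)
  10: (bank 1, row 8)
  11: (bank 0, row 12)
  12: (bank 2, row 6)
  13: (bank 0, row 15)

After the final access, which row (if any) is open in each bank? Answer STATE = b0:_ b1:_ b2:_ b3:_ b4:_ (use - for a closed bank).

STATE = b0:15 b1:8 b2:6 b3:5 b4:11

#0 (2,10) H  (was 10)
#1 (0,8) H  (was 8)
#2 (1,4) E
#3 (0,0) C  (was 8)
#4 (1,4) H  (was 4)
#5 (0,6) C  (was 0)
#6 (3,5) H  (was 5)
#7 (3,5) H  (was 5)
#8 (2,2) C  (was 10)
#9 (0,0) C  (was 6)
#10 (1,8) C  (was 4)
#11 (0,12) C  (was 0)
#12 (2,6) C  (was 2)
#13 (0,15) C  (was 12)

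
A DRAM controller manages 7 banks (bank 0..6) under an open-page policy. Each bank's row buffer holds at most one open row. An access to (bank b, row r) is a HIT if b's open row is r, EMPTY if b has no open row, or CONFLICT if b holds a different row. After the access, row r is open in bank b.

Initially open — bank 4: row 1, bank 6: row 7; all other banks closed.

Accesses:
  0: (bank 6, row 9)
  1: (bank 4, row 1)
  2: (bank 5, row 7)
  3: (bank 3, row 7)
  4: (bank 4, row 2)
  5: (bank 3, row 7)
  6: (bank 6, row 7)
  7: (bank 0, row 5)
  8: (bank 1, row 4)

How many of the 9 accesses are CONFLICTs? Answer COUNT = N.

COUNT = 3

#0 (6,9) C  (was 7)
#1 (4,1) H  (was 1)
#2 (5,7) E
#3 (3,7) E
#4 (4,2) C  (was 1)
#5 (3,7) H  (was 7)
#6 (6,7) C  (was 9)
#7 (0,5) E
#8 (1,4) E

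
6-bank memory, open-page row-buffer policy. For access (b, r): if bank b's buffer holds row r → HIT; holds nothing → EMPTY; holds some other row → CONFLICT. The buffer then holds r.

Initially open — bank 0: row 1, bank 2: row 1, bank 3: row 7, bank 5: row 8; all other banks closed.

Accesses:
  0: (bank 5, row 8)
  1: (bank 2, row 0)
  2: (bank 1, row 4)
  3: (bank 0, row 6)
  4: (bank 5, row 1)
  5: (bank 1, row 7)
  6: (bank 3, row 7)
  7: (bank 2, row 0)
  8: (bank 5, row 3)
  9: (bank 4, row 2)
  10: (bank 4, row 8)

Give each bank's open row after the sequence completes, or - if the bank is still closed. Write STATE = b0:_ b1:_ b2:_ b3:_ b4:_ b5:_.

STATE = b0:6 b1:7 b2:0 b3:7 b4:8 b5:3

  [0] b5 r8: had r8 ⇒ H
  [1] b2 r0: had r1 ⇒ C
  [2] b1 r4: no row ⇒ E
  [3] b0 r6: had r1 ⇒ C
  [4] b5 r1: had r8 ⇒ C
  [5] b1 r7: had r4 ⇒ C
  [6] b3 r7: had r7 ⇒ H
  [7] b2 r0: had r0 ⇒ H
  [8] b5 r3: had r1 ⇒ C
  [9] b4 r2: no row ⇒ E
  [10] b4 r8: had r2 ⇒ C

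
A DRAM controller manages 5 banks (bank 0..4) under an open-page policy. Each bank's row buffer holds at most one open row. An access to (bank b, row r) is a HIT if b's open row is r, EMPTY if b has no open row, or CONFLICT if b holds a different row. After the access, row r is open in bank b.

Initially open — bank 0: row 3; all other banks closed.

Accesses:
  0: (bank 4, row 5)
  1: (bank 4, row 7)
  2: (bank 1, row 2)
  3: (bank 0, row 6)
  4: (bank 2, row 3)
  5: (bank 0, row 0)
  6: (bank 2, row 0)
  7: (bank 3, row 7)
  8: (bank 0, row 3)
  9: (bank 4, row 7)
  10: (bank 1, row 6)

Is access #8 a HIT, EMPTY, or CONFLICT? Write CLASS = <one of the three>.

CLASS = CONFLICT

#0 (4,5) E
#1 (4,7) C  (was 5)
#2 (1,2) E
#3 (0,6) C  (was 3)
#4 (2,3) E
#5 (0,0) C  (was 6)
#6 (2,0) C  (was 3)
#7 (3,7) E
#8 (0,3) C  (was 0)
#9 (4,7) H  (was 7)
#10 (1,6) C  (was 2)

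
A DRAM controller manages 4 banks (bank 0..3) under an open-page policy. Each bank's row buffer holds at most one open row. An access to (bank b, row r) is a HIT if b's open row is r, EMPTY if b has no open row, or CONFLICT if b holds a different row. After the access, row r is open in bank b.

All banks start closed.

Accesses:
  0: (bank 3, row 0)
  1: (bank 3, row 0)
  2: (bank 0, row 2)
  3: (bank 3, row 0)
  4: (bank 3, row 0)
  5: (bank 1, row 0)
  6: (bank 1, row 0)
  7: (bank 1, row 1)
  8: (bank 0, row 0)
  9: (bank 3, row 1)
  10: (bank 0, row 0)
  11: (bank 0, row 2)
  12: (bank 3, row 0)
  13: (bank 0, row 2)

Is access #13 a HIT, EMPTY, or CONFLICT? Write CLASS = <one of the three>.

step 0: bank3 None->0 [EMPTY]
step 1: bank3 0->0 [HIT]
step 2: bank0 None->2 [EMPTY]
step 3: bank3 0->0 [HIT]
step 4: bank3 0->0 [HIT]
step 5: bank1 None->0 [EMPTY]
step 6: bank1 0->0 [HIT]
step 7: bank1 0->1 [CONFLICT]
step 8: bank0 2->0 [CONFLICT]
step 9: bank3 0->1 [CONFLICT]
step 10: bank0 0->0 [HIT]
step 11: bank0 0->2 [CONFLICT]
step 12: bank3 1->0 [CONFLICT]
step 13: bank0 2->2 [HIT]

CLASS = HIT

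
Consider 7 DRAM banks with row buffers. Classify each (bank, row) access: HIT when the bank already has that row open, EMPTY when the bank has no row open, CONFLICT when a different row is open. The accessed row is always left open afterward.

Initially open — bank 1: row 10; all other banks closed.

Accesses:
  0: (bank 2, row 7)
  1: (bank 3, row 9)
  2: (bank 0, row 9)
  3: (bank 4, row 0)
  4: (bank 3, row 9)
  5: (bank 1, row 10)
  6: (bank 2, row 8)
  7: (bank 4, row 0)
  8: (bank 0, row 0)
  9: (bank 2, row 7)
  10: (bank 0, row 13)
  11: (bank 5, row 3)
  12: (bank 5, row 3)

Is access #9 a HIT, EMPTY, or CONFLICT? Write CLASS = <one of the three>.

  [0] b2 r7: no row ⇒ E
  [1] b3 r9: no row ⇒ E
  [2] b0 r9: no row ⇒ E
  [3] b4 r0: no row ⇒ E
  [4] b3 r9: had r9 ⇒ H
  [5] b1 r10: had r10 ⇒ H
  [6] b2 r8: had r7 ⇒ C
  [7] b4 r0: had r0 ⇒ H
  [8] b0 r0: had r9 ⇒ C
  [9] b2 r7: had r8 ⇒ C
  [10] b0 r13: had r0 ⇒ C
  [11] b5 r3: no row ⇒ E
  [12] b5 r3: had r3 ⇒ H

CLASS = CONFLICT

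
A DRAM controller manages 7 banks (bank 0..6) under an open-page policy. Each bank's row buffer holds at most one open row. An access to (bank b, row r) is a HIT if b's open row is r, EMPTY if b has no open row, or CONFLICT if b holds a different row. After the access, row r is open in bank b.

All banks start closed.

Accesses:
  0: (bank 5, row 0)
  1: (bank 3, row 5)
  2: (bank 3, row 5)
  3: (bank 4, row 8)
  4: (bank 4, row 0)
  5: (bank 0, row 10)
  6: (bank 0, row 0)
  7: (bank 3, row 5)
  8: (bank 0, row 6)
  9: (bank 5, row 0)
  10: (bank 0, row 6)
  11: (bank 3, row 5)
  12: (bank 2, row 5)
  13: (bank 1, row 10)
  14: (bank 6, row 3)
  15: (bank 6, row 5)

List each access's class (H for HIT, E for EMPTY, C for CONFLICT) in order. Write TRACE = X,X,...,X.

#0 (5,0) E
#1 (3,5) E
#2 (3,5) H  (was 5)
#3 (4,8) E
#4 (4,0) C  (was 8)
#5 (0,10) E
#6 (0,0) C  (was 10)
#7 (3,5) H  (was 5)
#8 (0,6) C  (was 0)
#9 (5,0) H  (was 0)
#10 (0,6) H  (was 6)
#11 (3,5) H  (was 5)
#12 (2,5) E
#13 (1,10) E
#14 (6,3) E
#15 (6,5) C  (was 3)

TRACE = E,E,H,E,C,E,C,H,C,H,H,H,E,E,E,C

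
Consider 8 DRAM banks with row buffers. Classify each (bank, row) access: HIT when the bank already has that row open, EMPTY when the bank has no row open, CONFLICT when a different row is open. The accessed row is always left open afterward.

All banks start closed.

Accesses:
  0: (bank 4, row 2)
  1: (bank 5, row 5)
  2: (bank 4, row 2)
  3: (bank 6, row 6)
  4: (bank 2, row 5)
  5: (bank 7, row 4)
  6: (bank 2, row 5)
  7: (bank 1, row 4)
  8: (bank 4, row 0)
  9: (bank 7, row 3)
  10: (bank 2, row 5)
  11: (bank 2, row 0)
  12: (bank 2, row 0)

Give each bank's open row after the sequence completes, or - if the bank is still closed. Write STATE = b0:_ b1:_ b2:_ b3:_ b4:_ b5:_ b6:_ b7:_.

STATE = b0:- b1:4 b2:0 b3:- b4:0 b5:5 b6:6 b7:3

0: bank 4 row 2 — prev None → EMPTY
1: bank 5 row 5 — prev None → EMPTY
2: bank 4 row 2 — prev 2 → HIT
3: bank 6 row 6 — prev None → EMPTY
4: bank 2 row 5 — prev None → EMPTY
5: bank 7 row 4 — prev None → EMPTY
6: bank 2 row 5 — prev 5 → HIT
7: bank 1 row 4 — prev None → EMPTY
8: bank 4 row 0 — prev 2 → CONFLICT
9: bank 7 row 3 — prev 4 → CONFLICT
10: bank 2 row 5 — prev 5 → HIT
11: bank 2 row 0 — prev 5 → CONFLICT
12: bank 2 row 0 — prev 0 → HIT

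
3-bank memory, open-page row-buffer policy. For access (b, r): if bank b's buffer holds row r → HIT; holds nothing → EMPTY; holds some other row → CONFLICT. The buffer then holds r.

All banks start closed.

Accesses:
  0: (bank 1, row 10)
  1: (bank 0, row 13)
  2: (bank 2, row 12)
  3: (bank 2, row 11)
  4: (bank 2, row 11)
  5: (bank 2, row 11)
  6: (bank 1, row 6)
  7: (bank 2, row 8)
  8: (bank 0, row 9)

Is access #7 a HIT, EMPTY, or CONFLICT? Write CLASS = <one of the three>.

CLASS = CONFLICT

#0 (1,10) E
#1 (0,13) E
#2 (2,12) E
#3 (2,11) C  (was 12)
#4 (2,11) H  (was 11)
#5 (2,11) H  (was 11)
#6 (1,6) C  (was 10)
#7 (2,8) C  (was 11)
#8 (0,9) C  (was 13)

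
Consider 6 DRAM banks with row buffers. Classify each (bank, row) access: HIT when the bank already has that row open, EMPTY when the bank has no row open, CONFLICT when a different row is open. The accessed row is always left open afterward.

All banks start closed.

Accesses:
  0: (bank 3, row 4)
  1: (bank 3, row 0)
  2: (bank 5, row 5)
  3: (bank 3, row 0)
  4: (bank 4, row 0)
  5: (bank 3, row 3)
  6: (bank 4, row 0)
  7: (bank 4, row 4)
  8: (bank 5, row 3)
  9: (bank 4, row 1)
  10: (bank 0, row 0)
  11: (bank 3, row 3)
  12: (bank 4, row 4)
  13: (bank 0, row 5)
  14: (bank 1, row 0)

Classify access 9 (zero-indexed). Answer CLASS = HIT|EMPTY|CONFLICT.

  [0] b3 r4: no row ⇒ E
  [1] b3 r0: had r4 ⇒ C
  [2] b5 r5: no row ⇒ E
  [3] b3 r0: had r0 ⇒ H
  [4] b4 r0: no row ⇒ E
  [5] b3 r3: had r0 ⇒ C
  [6] b4 r0: had r0 ⇒ H
  [7] b4 r4: had r0 ⇒ C
  [8] b5 r3: had r5 ⇒ C
  [9] b4 r1: had r4 ⇒ C
  [10] b0 r0: no row ⇒ E
  [11] b3 r3: had r3 ⇒ H
  [12] b4 r4: had r1 ⇒ C
  [13] b0 r5: had r0 ⇒ C
  [14] b1 r0: no row ⇒ E

CLASS = CONFLICT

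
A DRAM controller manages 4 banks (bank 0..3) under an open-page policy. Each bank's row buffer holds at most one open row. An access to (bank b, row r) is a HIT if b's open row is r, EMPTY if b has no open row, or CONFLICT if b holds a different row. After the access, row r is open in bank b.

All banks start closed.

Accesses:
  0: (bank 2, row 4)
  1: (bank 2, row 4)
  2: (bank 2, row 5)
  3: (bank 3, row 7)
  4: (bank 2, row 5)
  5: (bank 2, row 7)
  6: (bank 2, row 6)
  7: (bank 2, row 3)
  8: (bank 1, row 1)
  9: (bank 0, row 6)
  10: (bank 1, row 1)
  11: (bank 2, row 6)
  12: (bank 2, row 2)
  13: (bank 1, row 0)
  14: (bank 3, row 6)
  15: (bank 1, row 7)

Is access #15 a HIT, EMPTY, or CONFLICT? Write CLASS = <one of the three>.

CLASS = CONFLICT

#0 (2,4) E
#1 (2,4) H  (was 4)
#2 (2,5) C  (was 4)
#3 (3,7) E
#4 (2,5) H  (was 5)
#5 (2,7) C  (was 5)
#6 (2,6) C  (was 7)
#7 (2,3) C  (was 6)
#8 (1,1) E
#9 (0,6) E
#10 (1,1) H  (was 1)
#11 (2,6) C  (was 3)
#12 (2,2) C  (was 6)
#13 (1,0) C  (was 1)
#14 (3,6) C  (was 7)
#15 (1,7) C  (was 0)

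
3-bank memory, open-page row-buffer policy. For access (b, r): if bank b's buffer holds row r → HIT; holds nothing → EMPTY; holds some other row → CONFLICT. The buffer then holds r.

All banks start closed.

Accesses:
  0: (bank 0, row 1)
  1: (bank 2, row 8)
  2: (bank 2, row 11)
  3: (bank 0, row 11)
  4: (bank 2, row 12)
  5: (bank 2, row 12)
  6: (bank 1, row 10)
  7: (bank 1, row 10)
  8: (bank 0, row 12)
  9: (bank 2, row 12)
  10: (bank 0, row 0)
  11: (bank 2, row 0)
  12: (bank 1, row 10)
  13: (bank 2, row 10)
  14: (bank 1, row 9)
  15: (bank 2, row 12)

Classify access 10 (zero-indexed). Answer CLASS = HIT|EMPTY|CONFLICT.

CLASS = CONFLICT

  [0] b0 r1: no row ⇒ E
  [1] b2 r8: no row ⇒ E
  [2] b2 r11: had r8 ⇒ C
  [3] b0 r11: had r1 ⇒ C
  [4] b2 r12: had r11 ⇒ C
  [5] b2 r12: had r12 ⇒ H
  [6] b1 r10: no row ⇒ E
  [7] b1 r10: had r10 ⇒ H
  [8] b0 r12: had r11 ⇒ C
  [9] b2 r12: had r12 ⇒ H
  [10] b0 r0: had r12 ⇒ C
  [11] b2 r0: had r12 ⇒ C
  [12] b1 r10: had r10 ⇒ H
  [13] b2 r10: had r0 ⇒ C
  [14] b1 r9: had r10 ⇒ C
  [15] b2 r12: had r10 ⇒ C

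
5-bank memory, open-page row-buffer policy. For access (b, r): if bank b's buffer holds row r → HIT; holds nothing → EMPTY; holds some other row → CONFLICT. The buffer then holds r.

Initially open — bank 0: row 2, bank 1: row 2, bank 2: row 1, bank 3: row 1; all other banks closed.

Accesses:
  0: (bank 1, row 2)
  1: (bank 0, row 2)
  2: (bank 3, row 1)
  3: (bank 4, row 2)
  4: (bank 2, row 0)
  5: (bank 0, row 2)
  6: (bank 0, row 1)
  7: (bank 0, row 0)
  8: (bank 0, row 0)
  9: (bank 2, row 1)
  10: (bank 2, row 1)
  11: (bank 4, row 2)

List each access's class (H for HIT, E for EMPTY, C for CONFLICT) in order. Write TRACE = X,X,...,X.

TRACE = H,H,H,E,C,H,C,C,H,C,H,H

step 0: bank1 2->2 [HIT]
step 1: bank0 2->2 [HIT]
step 2: bank3 1->1 [HIT]
step 3: bank4 None->2 [EMPTY]
step 4: bank2 1->0 [CONFLICT]
step 5: bank0 2->2 [HIT]
step 6: bank0 2->1 [CONFLICT]
step 7: bank0 1->0 [CONFLICT]
step 8: bank0 0->0 [HIT]
step 9: bank2 0->1 [CONFLICT]
step 10: bank2 1->1 [HIT]
step 11: bank4 2->2 [HIT]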